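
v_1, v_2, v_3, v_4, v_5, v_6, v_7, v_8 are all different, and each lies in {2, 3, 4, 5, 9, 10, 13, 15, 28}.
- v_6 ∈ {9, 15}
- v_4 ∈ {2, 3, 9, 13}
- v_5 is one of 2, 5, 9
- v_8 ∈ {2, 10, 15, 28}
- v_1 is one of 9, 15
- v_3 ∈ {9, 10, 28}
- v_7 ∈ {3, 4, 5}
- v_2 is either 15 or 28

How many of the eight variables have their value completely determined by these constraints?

4

The 2 variables v_1 and v_6 are confined to {9, 15}, which locks those values in; drop them from v_2, v_3, v_4, v_5, v_8.
v_2 must be 28 (only option left). Eliminate 28 elsewhere: v_3, v_8.
v_3 must be 10 (only option left). So v_8 can't be 10.
That leaves v_8 = 2. Eliminate 2 elsewhere: v_4, v_5.
v_5 has just one choice, so v_5 = 5. Remove 5 from v_7.
Determined: v_2=28, v_3=10, v_5=5, v_8=2. The other variables each still have more than one consistent value. That makes 4.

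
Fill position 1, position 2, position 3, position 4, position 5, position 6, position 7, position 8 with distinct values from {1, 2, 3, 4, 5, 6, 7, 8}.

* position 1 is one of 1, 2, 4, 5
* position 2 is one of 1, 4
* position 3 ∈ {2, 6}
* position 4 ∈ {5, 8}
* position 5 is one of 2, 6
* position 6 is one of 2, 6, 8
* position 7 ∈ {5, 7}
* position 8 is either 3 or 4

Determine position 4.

5

Among the 8 variables, 3 fits only position 8 (and all 8 values in {1, 2, 3, 4, 5, 6, 7, 8} must be used), so position 8 = 3.
Among the 7 still-open variables, 7 fits only position 7 (and all 7 values in {1, 2, 4, 5, 6, 7, 8} must be used), so position 7 = 7.
position 3 and position 5 share exactly the 2 values {2, 6}; by pigeonhole those values go to them, so strike 2, 6 from position 1, position 6.
position 6 must be 8 (only option left). Strike 8 from position 4.
So position 4 = 5.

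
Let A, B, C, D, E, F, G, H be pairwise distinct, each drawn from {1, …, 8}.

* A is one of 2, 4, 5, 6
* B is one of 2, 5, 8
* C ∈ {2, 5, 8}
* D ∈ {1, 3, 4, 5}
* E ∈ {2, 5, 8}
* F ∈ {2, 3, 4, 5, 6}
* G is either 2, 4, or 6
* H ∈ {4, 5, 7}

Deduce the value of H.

Among the 8 variables, 1 fits only D (and all 8 values in {1, 2, 3, 4, 5, 6, 7, 8} must be used), so D = 1.
Among the 7 still-open variables, 3 fits only F (and all 7 values in {2, 3, 4, 5, 6, 7, 8} must be used), so F = 3.
The 6 still-open variables together cover exactly {2, 4, 5, 6, 7, 8} — 6 values for 6 variables — and 7 appears only in H's list, so H = 7.

7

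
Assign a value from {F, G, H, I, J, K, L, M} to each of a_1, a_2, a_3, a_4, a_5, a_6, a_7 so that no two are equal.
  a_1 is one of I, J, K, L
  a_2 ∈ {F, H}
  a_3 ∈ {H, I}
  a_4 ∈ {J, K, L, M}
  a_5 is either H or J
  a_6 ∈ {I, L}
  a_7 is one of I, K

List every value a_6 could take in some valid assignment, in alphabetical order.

The 7 variables draw from only 7 values {F, H, I, J, K, L, M}, so each is used; only a_2 can be F, hence a_2 = F.
Among the 6 still-open variables, M fits only a_4 (and all 6 values in {H, I, J, K, L, M} must be used), so a_4 = M.
No further eliminations apply; a_6 can still be any of I, L.

I, L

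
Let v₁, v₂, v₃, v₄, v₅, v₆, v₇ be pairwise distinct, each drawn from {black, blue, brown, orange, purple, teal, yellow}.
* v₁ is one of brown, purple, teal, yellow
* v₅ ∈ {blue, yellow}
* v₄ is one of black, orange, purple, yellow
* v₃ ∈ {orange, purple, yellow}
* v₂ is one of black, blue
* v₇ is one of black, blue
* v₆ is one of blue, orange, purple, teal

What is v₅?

The 7 variables draw from only 7 values {black, blue, brown, orange, purple, teal, yellow}, so each is used; only v₁ can be brown, hence v₁ = brown.
The 6 still-open variables together cover exactly {black, blue, orange, purple, teal, yellow} — 6 values for 6 variables — and teal appears only in v₆'s list, so v₆ = teal.
v₂ and v₇ between them cover only {black, blue} — a naked pair. Remove those values from v₄, v₅.
So v₅ = yellow.

yellow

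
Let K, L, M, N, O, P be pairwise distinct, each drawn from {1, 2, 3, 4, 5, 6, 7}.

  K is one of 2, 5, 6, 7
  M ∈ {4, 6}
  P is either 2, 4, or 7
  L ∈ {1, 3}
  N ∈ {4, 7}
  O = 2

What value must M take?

6

O's domain is down to {2}, so O = 2. Strike 2 from K, P.
N and P share exactly the 2 values {4, 7}; by pigeonhole those values go to them, so strike 4, 7 from K, M.
So M = 6.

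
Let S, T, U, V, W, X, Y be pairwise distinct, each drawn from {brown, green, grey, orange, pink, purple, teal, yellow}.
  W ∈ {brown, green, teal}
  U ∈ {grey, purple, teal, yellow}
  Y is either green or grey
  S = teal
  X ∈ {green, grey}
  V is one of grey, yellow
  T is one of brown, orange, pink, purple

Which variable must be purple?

S has just one choice, so S = teal. So U, W can't be teal.
X and Y between them cover only {green, grey} — a naked pair. Remove those values from U, V, W.
That leaves V = yellow. Strike yellow from U.
So purple goes to U.

U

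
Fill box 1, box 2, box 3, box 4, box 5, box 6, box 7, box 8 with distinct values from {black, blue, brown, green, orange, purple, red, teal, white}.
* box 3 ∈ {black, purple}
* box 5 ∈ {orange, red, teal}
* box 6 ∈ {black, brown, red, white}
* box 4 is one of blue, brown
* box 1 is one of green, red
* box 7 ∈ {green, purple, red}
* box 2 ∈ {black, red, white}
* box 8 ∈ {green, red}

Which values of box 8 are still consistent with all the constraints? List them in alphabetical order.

The 2 variables box 1 and box 8 are confined to {green, red}, which locks those values in; drop them from box 2, box 5, box 6, box 7.
box 7's domain is down to {purple}, so box 7 = purple. Eliminate purple elsewhere: box 3.
box 3's domain is down to {black}, so box 3 = black. So box 2, box 6 can't be black.
box 2 has just one choice, so box 2 = white. Strike white from box 6.
box 6 must be brown (only option left). Eliminate brown elsewhere: box 4.
That leaves box 4 = blue.
No further eliminations apply; box 8 can still be any of green, red.

green, red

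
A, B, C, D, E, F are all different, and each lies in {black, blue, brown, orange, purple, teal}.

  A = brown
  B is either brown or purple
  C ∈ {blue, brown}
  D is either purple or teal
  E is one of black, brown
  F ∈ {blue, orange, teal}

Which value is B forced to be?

A's domain is down to {brown}, so A = brown. Strike brown from B, C, E.
So B = purple.

purple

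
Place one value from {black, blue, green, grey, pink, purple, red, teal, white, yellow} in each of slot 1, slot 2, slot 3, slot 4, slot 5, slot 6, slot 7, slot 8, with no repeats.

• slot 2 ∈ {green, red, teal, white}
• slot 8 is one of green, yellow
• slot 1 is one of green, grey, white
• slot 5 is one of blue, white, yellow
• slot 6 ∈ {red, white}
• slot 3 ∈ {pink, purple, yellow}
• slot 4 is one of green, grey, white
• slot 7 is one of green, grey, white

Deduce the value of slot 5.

blue

The 3 variables slot 1, slot 4, slot 7 are confined to {green, grey, white}, which locks those values in; drop them from slot 2, slot 5, slot 6, slot 8.
That leaves slot 6 = red. So slot 2 can't be red.
slot 8 has just one choice, so slot 8 = yellow. So slot 3, slot 5 can't be yellow.
So slot 5 = blue.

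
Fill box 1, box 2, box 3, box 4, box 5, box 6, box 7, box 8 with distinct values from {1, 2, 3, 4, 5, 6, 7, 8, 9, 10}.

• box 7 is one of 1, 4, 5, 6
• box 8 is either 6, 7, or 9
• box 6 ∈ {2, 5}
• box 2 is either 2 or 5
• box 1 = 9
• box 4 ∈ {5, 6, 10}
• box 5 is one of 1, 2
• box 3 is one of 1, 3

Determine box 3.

3

box 1 must be 9 (only option left). Strike 9 from box 8.
box 2 and box 6 share exactly the 2 values {2, 5}; by pigeonhole those values go to them, so strike 2, 5 from box 4, box 5, box 7.
box 5 must be 1 (only option left). Remove 1 from box 3, box 7.
So box 3 = 3.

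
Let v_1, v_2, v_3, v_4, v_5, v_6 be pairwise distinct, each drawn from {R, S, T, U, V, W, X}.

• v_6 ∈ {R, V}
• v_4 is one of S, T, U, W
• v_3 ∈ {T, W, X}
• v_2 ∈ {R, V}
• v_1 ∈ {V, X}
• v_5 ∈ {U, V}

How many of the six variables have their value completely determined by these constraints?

The 2 variables v_2 and v_6 are confined to {R, V}, which locks those values in; drop them from v_1, v_5.
v_1 has just one choice, so v_1 = X. Remove X from v_3.
That leaves v_5 = U. Strike U from v_4.
Determined: v_1=X, v_5=U. The other variables each still have more than one consistent value. That makes 2.

2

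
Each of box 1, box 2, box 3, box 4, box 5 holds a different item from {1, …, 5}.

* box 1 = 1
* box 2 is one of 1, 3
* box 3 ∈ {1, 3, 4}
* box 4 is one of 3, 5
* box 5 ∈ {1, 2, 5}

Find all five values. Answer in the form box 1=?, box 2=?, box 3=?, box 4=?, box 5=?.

box 1 has just one choice, so box 1 = 1. Eliminate 1 elsewhere: box 2, box 3, box 5.
box 2 must be 3 (only option left). Strike 3 from box 3, box 4.
That leaves box 3 = 4.
That leaves box 4 = 5. Eliminate 5 elsewhere: box 5.
box 5 must be 2 (only option left).

box 1=1, box 2=3, box 3=4, box 4=5, box 5=2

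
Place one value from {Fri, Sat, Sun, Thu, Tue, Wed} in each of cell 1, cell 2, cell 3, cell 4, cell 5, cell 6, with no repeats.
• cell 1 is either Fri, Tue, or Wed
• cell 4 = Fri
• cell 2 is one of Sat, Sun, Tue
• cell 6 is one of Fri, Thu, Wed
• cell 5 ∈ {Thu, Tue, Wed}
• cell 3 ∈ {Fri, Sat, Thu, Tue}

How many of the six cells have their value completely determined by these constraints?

cell 4 has just one choice, so cell 4 = Fri. Remove Fri from cell 1, cell 3, cell 6.
The 5 still-open variables draw from only 5 values {Sat, Sun, Thu, Tue, Wed}, so each is used; only cell 2 can be Sun, hence cell 2 = Sun.
The 4 still-open variables together cover exactly {Sat, Thu, Tue, Wed} — 4 values for 4 variables — and Sat appears only in cell 3's list, so cell 3 = Sat.
Determined: cell 2=Sun, cell 3=Sat, cell 4=Fri. The other cells each still have more than one consistent value. That makes 3.

3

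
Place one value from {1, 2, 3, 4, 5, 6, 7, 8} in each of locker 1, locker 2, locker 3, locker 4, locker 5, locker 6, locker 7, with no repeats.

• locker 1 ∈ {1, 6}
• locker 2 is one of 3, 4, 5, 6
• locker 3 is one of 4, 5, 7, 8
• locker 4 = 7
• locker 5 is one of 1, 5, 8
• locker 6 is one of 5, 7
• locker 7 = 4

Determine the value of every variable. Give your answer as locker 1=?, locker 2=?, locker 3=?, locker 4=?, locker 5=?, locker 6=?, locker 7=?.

locker 1=6, locker 2=3, locker 3=8, locker 4=7, locker 5=1, locker 6=5, locker 7=4

locker 4's domain is down to {7}, so locker 4 = 7. Eliminate 7 elsewhere: locker 3, locker 6.
locker 6's domain is down to {5}, so locker 6 = 5. Remove 5 from locker 2, locker 3, locker 5.
locker 7's domain is down to {4}, so locker 7 = 4. Eliminate 4 elsewhere: locker 2, locker 3.
locker 3 has just one choice, so locker 3 = 8. So locker 5 can't be 8.
That leaves locker 5 = 1. Remove 1 from locker 1.
That leaves locker 1 = 6. Eliminate 6 elsewhere: locker 2.
locker 2 must be 3 (only option left).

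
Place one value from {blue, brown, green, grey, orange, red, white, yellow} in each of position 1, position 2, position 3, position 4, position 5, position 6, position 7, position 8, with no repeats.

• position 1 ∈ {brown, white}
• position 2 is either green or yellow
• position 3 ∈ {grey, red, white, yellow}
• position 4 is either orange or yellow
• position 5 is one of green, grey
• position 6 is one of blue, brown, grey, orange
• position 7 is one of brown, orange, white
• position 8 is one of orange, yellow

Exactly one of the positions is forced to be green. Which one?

The 8 variables together cover exactly {blue, brown, green, grey, orange, red, white, yellow} — 8 values for 8 variables — and blue appears only in position 6's list, so position 6 = blue.
The 7 still-open variables together cover exactly {brown, green, grey, orange, red, white, yellow} — 7 values for 7 variables — and red appears only in position 3's list, so position 3 = red.
The 6 still-open variables together cover exactly {brown, green, grey, orange, white, yellow} — 6 values for 6 variables — and grey appears only in position 5's list, so position 5 = grey.
The 5 still-open variables draw from only 5 values {brown, green, orange, white, yellow}, so each is used; only position 2 can be green, hence position 2 = green.

position 2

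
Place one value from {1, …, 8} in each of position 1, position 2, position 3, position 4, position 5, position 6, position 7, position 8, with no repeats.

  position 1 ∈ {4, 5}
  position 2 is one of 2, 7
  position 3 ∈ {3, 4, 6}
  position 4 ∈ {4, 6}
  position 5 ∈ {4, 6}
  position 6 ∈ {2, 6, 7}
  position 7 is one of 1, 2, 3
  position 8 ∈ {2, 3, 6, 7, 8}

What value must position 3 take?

The 8 variables together cover exactly {1, 2, 3, 4, 5, 6, 7, 8} — 8 values for 8 variables — and 1 appears only in position 7's list, so position 7 = 1.
Among the 7 still-open variables, 5 fits only position 1 (and all 7 values in {2, 3, 4, 5, 6, 7, 8} must be used), so position 1 = 5.
The 6 still-open variables together cover exactly {2, 3, 4, 6, 7, 8} — 6 values for 6 variables — and 8 appears only in position 8's list, so position 8 = 8.
Among the 5 still-open variables, 3 fits only position 3 (and all 5 values in {2, 3, 4, 6, 7} must be used), so position 3 = 3.

3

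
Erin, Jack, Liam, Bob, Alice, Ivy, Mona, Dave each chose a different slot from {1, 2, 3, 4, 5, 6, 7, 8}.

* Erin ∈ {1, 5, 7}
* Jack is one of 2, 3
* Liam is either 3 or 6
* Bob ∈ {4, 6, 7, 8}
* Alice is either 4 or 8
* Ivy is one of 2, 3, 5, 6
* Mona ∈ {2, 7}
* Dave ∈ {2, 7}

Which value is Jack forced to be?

The 8 variables draw from only 8 values {1, 2, 3, 4, 5, 6, 7, 8}, so each is used; only Erin can be 1, hence Erin = 1.
Among the 7 still-open variables, 5 fits only Ivy (and all 7 values in {2, 3, 4, 5, 6, 7, 8} must be used), so Ivy = 5.
The 2 variables Mona and Dave are confined to {2, 7}, which locks those values in; drop them from Jack, Bob.
So Jack = 3.

3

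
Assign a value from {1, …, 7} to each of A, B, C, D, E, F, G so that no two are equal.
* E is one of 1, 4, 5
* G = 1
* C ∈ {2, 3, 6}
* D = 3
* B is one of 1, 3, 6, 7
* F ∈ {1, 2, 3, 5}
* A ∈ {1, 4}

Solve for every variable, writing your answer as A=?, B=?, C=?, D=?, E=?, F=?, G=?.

A=4, B=7, C=6, D=3, E=5, F=2, G=1

D has just one choice, so D = 3. Eliminate 3 elsewhere: B, C, F.
That leaves G = 1. Remove 1 from A, B, E, F.
A's domain is down to {4}, so A = 4. Remove 4 from E.
E has just one choice, so E = 5. Eliminate 5 elsewhere: F.
That leaves F = 2. So C can't be 2.
C's domain is down to {6}, so C = 6. Eliminate 6 elsewhere: B.
B's domain is down to {7}, so B = 7.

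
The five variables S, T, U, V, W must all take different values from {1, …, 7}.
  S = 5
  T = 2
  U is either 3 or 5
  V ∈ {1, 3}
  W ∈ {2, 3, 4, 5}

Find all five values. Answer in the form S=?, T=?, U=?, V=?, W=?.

S's domain is down to {5}, so S = 5. Eliminate 5 elsewhere: U, W.
T has just one choice, so T = 2. So W can't be 2.
U has just one choice, so U = 3. Eliminate 3 elsewhere: V, W.
V has just one choice, so V = 1.
That leaves W = 4.

S=5, T=2, U=3, V=1, W=4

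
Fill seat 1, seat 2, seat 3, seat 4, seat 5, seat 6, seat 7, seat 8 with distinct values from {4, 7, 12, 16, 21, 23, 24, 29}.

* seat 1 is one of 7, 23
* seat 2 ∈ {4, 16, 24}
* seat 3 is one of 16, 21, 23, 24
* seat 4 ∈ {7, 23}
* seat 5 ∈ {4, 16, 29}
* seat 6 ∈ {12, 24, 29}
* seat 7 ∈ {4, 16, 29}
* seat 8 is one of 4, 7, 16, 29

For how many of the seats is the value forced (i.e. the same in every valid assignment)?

Among the 8 variables, 12 fits only seat 6 (and all 8 values in {4, 7, 12, 16, 21, 23, 24, 29} must be used), so seat 6 = 12.
Among the 7 still-open variables, 21 fits only seat 3 (and all 7 values in {4, 7, 16, 21, 23, 24, 29} must be used), so seat 3 = 21.
The 6 still-open variables draw from only 6 values {4, 7, 16, 23, 24, 29}, so each is used; only seat 2 can be 24, hence seat 2 = 24.
The 2 variables seat 1 and seat 4 are confined to {7, 23}, which locks those values in; drop them from seat 8.
Determined: seat 2=24, seat 3=21, seat 6=12. The other seats each still have more than one consistent value. That makes 3.

3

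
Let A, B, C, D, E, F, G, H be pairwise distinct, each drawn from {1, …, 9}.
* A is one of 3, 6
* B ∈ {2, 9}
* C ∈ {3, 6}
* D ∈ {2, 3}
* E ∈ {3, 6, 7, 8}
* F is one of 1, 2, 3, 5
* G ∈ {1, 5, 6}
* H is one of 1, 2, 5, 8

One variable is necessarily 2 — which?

D

The 8 variables together cover exactly {1, 2, 3, 5, 6, 7, 8, 9} — 8 values for 8 variables — and 7 appears only in E's list, so E = 7.
The 7 still-open variables together cover exactly {1, 2, 3, 5, 6, 8, 9} — 7 values for 7 variables — and 8 appears only in H's list, so H = 8.
The 6 still-open variables together cover exactly {1, 2, 3, 5, 6, 9} — 6 values for 6 variables — and 9 appears only in B's list, so B = 9.
A and C between them cover only {3, 6} — a naked pair. Remove those values from D, F, G.
So 2 goes to D.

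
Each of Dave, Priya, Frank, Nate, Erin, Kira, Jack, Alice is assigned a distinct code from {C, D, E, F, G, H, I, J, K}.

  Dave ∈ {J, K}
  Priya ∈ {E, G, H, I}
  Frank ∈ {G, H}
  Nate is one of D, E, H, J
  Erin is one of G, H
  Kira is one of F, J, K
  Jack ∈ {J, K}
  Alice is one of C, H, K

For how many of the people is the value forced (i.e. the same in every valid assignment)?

2

The 2 variables Dave and Jack are confined to {J, K}, which locks those values in; drop them from Nate, Kira, Alice.
That leaves Kira = F.
Frank and Erin between them cover only {G, H} — a naked pair. Remove those values from Priya, Nate, Alice.
Alice has just one choice, so Alice = C.
Determined: Kira=F, Alice=C. The other people each still have more than one consistent value. That makes 2.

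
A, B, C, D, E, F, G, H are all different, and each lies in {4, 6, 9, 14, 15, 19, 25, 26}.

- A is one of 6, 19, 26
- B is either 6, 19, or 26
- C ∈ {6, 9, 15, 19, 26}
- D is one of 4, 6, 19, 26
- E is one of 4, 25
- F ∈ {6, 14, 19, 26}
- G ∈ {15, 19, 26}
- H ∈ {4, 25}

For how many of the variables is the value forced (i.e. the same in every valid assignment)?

The 8 variables together cover exactly {4, 6, 9, 14, 15, 19, 25, 26} — 8 values for 8 variables — and 9 appears only in C's list, so C = 9.
Among the 7 still-open variables, 14 fits only F (and all 7 values in {4, 6, 14, 15, 19, 25, 26} must be used), so F = 14.
The 6 still-open variables together cover exactly {4, 6, 15, 19, 25, 26} — 6 values for 6 variables — and 15 appears only in G's list, so G = 15.
The 2 variables E and H are confined to {4, 25}, which locks those values in; drop them from D.
Determined: C=9, F=14, G=15. The other variables each still have more than one consistent value. That makes 3.

3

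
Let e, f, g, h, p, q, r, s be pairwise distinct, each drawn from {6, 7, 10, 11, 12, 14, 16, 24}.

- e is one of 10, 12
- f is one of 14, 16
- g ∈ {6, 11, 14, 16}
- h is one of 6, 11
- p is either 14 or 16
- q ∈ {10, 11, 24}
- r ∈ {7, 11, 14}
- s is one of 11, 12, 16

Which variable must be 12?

s

The 8 variables draw from only 8 values {6, 7, 10, 11, 12, 14, 16, 24}, so each is used; only r can be 7, hence r = 7.
The 7 still-open variables draw from only 7 values {6, 10, 11, 12, 14, 16, 24}, so each is used; only q can be 24, hence q = 24.
The 6 still-open variables together cover exactly {6, 10, 11, 12, 14, 16} — 6 values for 6 variables — and 10 appears only in e's list, so e = 10.
The 5 still-open variables draw from only 5 values {6, 11, 12, 14, 16}, so each is used; only s can be 12, hence s = 12.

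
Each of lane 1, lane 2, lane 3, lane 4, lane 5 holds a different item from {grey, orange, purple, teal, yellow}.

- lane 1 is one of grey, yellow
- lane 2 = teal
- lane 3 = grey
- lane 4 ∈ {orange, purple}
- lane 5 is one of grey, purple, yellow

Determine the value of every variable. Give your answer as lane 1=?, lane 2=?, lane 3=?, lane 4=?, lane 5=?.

lane 1=yellow, lane 2=teal, lane 3=grey, lane 4=orange, lane 5=purple

lane 2's domain is down to {teal}, so lane 2 = teal.
lane 3's domain is down to {grey}, so lane 3 = grey. Remove grey from lane 1, lane 5.
lane 1's domain is down to {yellow}, so lane 1 = yellow. Remove yellow from lane 5.
lane 5's domain is down to {purple}, so lane 5 = purple. Remove purple from lane 4.
That leaves lane 4 = orange.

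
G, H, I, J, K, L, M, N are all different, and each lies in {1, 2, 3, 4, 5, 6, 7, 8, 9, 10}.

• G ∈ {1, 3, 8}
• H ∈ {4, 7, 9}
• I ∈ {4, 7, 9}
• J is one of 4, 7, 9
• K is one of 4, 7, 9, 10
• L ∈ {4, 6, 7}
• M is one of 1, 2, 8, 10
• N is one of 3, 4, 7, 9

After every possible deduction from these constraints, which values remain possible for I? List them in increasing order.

4, 7, 9

The 3 variables H, I, J are confined to {4, 7, 9}, which locks those values in; drop them from K, L, N.
K's domain is down to {10}, so K = 10. Remove 10 from M.
That leaves L = 6.
N has just one choice, so N = 3. Eliminate 3 elsewhere: G.
No further eliminations apply; I can still be any of 4, 7, 9.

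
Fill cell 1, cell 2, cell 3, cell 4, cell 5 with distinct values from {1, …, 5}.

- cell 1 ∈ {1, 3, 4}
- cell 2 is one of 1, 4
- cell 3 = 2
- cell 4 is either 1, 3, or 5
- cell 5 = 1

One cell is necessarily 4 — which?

cell 3 must be 2 (only option left).
That leaves cell 5 = 1. Strike 1 from cell 1, cell 2, cell 4.
So 4 goes to cell 2.

cell 2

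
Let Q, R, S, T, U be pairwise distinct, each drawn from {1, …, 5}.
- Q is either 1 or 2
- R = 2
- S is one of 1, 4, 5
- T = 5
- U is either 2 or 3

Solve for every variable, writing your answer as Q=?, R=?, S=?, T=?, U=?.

Q=1, R=2, S=4, T=5, U=3

R must be 2 (only option left). So Q, U can't be 2.
That leaves T = 5. So S can't be 5.
U's domain is down to {3}, so U = 3.
Q must be 1 (only option left). So S can't be 1.
S must be 4 (only option left).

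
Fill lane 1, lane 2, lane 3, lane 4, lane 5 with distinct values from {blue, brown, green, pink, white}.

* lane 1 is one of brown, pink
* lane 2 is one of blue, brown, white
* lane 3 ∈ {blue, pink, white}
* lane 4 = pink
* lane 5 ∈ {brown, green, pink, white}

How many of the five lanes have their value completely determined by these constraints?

3

lane 4 must be pink (only option left). Eliminate pink elsewhere: lane 1, lane 3, lane 5.
lane 1 must be brown (only option left). Remove brown from lane 2, lane 5.
The 3 still-open variables draw from only 3 values {blue, green, white}, so each is used; only lane 5 can be green, hence lane 5 = green.
Determined: lane 1=brown, lane 4=pink, lane 5=green. The other lanes each still have more than one consistent value. That makes 3.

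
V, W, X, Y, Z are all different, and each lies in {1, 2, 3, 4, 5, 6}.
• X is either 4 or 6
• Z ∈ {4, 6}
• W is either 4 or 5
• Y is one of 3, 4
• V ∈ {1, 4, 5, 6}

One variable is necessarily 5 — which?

W

The 5 variables draw from only 5 values {1, 3, 4, 5, 6}, so each is used; only V can be 1, hence V = 1.
Among the 4 still-open variables, 3 fits only Y (and all 4 values in {3, 4, 5, 6} must be used), so Y = 3.
The 3 still-open variables together cover exactly {4, 5, 6} — 3 values for 3 variables — and 5 appears only in W's list, so W = 5.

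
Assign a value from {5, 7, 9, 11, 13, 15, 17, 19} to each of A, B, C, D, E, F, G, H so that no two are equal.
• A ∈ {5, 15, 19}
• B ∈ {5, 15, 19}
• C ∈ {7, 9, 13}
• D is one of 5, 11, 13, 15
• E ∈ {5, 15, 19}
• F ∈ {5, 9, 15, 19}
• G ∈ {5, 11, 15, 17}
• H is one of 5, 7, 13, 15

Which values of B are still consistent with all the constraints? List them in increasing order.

Among the 8 variables, 17 fits only G (and all 8 values in {5, 7, 9, 11, 13, 15, 17, 19} must be used), so G = 17.
The 7 still-open variables draw from only 7 values {5, 7, 9, 11, 13, 15, 19}, so each is used; only D can be 11, hence D = 11.
The 3 variables A, B, E are confined to {5, 15, 19}, which locks those values in; drop them from F, H.
F must be 9 (only option left). So C can't be 9.
No further eliminations apply; B can still be any of 5, 15, 19.

5, 15, 19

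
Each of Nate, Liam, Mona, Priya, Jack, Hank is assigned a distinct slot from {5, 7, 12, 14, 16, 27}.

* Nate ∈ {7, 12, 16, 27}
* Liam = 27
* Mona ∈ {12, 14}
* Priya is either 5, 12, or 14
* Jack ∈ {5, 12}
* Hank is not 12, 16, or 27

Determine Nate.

Liam must be 27 (only option left). Remove 27 from Nate.
The 5 still-open variables together cover exactly {5, 7, 12, 14, 16} — 5 values for 5 variables — and 16 appears only in Nate's list, so Nate = 16.

16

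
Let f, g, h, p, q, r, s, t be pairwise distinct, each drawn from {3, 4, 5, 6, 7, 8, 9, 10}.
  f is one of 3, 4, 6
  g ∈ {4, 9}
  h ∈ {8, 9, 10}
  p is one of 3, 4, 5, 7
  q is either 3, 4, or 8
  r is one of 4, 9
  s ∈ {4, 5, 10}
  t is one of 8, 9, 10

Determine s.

The 8 variables together cover exactly {3, 4, 5, 6, 7, 8, 9, 10} — 8 values for 8 variables — and 6 appears only in f's list, so f = 6.
The 7 still-open variables together cover exactly {3, 4, 5, 7, 8, 9, 10} — 7 values for 7 variables — and 7 appears only in p's list, so p = 7.
The 6 still-open variables together cover exactly {3, 4, 5, 8, 9, 10} — 6 values for 6 variables — and 3 appears only in q's list, so q = 3.
The 5 still-open variables draw from only 5 values {4, 5, 8, 9, 10}, so each is used; only s can be 5, hence s = 5.

5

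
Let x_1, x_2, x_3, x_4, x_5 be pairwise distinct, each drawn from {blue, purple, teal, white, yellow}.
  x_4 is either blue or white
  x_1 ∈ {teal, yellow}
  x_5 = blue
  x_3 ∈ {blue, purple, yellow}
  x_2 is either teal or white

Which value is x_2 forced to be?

teal

x_5's domain is down to {blue}, so x_5 = blue. Strike blue from x_3, x_4.
That leaves x_4 = white. So x_2 can't be white.
So x_2 = teal.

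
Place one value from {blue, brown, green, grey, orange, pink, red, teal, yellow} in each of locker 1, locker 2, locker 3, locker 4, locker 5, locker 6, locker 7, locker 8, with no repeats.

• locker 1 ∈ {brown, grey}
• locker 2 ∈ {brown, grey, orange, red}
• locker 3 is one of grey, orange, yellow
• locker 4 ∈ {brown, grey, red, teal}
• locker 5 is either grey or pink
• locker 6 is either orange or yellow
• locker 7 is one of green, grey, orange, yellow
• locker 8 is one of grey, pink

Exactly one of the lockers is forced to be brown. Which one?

Among the 8 variables, green fits only locker 7 (and all 8 values in {brown, green, grey, orange, pink, red, teal, yellow} must be used), so locker 7 = green.
Among the 7 still-open variables, teal fits only locker 4 (and all 7 values in {brown, grey, orange, pink, red, teal, yellow} must be used), so locker 4 = teal.
Among the 6 still-open variables, red fits only locker 2 (and all 6 values in {brown, grey, orange, pink, red, yellow} must be used), so locker 2 = red.
The 5 still-open variables together cover exactly {brown, grey, orange, pink, yellow} — 5 values for 5 variables — and brown appears only in locker 1's list, so locker 1 = brown.

locker 1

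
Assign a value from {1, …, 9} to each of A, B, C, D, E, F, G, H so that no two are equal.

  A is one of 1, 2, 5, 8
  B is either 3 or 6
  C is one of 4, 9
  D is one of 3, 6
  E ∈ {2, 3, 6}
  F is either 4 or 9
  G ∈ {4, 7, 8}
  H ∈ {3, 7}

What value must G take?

The 2 variables B and D are confined to {3, 6}, which locks those values in; drop them from E, H.
E's domain is down to {2}, so E = 2. Strike 2 from A.
H's domain is down to {7}, so H = 7. Eliminate 7 elsewhere: G.
C and F between them cover only {4, 9} — a naked pair. Remove those values from G.
So G = 8.

8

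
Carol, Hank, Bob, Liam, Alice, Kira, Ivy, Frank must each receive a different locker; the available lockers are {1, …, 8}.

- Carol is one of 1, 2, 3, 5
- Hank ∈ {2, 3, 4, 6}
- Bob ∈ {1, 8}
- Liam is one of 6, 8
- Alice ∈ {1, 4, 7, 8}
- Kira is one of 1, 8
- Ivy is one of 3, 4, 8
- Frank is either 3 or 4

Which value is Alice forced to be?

The 8 variables together cover exactly {1, 2, 3, 4, 5, 6, 7, 8} — 8 values for 8 variables — and 5 appears only in Carol's list, so Carol = 5.
Among the 7 still-open variables, 2 fits only Hank (and all 7 values in {1, 2, 3, 4, 6, 7, 8} must be used), so Hank = 2.
The 6 still-open variables draw from only 6 values {1, 3, 4, 6, 7, 8}, so each is used; only Liam can be 6, hence Liam = 6.
The 5 still-open variables together cover exactly {1, 3, 4, 7, 8} — 5 values for 5 variables — and 7 appears only in Alice's list, so Alice = 7.

7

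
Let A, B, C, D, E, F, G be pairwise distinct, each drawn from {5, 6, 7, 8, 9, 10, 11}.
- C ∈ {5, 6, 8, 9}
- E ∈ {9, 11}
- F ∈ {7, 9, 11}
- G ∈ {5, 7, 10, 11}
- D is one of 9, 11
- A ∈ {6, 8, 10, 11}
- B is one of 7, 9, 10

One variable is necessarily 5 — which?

G

D and E between them cover only {9, 11} — a naked pair. Remove those values from A, B, C, F, G.
F has just one choice, so F = 7. Eliminate 7 elsewhere: B, G.
B must be 10 (only option left). Remove 10 from A, G.
So 5 goes to G.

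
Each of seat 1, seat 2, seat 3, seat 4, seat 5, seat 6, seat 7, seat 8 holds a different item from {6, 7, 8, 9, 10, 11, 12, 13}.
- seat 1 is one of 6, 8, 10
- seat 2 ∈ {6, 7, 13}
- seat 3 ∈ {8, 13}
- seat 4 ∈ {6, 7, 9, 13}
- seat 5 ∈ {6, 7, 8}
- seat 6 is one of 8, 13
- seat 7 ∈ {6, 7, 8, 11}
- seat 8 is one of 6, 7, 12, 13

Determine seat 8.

12

Among the 8 variables, 9 fits only seat 4 (and all 8 values in {6, 7, 8, 9, 10, 11, 12, 13} must be used), so seat 4 = 9.
Among the 7 still-open variables, 10 fits only seat 1 (and all 7 values in {6, 7, 8, 10, 11, 12, 13} must be used), so seat 1 = 10.
The 6 still-open variables draw from only 6 values {6, 7, 8, 11, 12, 13}, so each is used; only seat 7 can be 11, hence seat 7 = 11.
The 5 still-open variables together cover exactly {6, 7, 8, 12, 13} — 5 values for 5 variables — and 12 appears only in seat 8's list, so seat 8 = 12.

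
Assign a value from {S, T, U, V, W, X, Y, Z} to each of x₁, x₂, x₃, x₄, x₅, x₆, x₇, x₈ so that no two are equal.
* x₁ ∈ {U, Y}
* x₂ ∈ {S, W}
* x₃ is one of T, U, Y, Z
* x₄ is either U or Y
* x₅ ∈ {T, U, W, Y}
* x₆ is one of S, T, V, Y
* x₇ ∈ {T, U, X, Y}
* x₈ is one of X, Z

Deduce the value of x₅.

The 8 variables draw from only 8 values {S, T, U, V, W, X, Y, Z}, so each is used; only x₆ can be V, hence x₆ = V.
The 7 still-open variables draw from only 7 values {S, T, U, W, X, Y, Z}, so each is used; only x₂ can be S, hence x₂ = S.
The 6 still-open variables together cover exactly {T, U, W, X, Y, Z} — 6 values for 6 variables — and W appears only in x₅'s list, so x₅ = W.

W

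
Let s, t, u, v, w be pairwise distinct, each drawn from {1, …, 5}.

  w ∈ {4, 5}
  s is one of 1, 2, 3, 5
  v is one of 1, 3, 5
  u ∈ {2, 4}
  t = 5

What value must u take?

t's domain is down to {5}, so t = 5. Strike 5 from s, v, w.
That leaves w = 4. So u can't be 4.
So u = 2.

2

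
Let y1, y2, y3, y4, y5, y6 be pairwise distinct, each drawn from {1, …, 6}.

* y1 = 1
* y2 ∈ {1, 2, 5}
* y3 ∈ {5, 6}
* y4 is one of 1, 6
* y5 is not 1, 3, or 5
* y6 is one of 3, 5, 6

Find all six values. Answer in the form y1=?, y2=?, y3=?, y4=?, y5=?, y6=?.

y1=1, y2=2, y3=5, y4=6, y5=4, y6=3

y1 has just one choice, so y1 = 1. So y2, y4 can't be 1.
y4 must be 6 (only option left). So y3, y5, y6 can't be 6.
y3's domain is down to {5}, so y3 = 5. Remove 5 from y2, y6.
y6 must be 3 (only option left).
y2's domain is down to {2}, so y2 = 2. Eliminate 2 elsewhere: y5.
y5's domain is down to {4}, so y5 = 4.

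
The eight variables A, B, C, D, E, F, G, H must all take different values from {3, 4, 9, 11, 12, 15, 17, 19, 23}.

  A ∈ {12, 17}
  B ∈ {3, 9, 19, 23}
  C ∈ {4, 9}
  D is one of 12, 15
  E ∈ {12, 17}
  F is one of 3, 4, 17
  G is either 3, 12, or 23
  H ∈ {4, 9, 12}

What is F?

The 8 variables draw from only 8 values {3, 4, 9, 12, 15, 17, 19, 23}, so each is used; only D can be 15, hence D = 15.
Among the 7 still-open variables, 19 fits only B (and all 7 values in {3, 4, 9, 12, 17, 19, 23} must be used), so B = 19.
The 6 still-open variables together cover exactly {3, 4, 9, 12, 17, 23} — 6 values for 6 variables — and 23 appears only in G's list, so G = 23.
The 5 still-open variables draw from only 5 values {3, 4, 9, 12, 17}, so each is used; only F can be 3, hence F = 3.

3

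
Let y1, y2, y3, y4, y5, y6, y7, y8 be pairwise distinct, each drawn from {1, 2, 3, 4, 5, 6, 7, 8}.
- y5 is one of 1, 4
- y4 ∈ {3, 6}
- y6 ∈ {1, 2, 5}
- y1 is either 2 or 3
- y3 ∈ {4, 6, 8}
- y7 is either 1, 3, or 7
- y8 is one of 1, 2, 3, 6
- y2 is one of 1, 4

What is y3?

8

The 8 variables together cover exactly {1, 2, 3, 4, 5, 6, 7, 8} — 8 values for 8 variables — and 5 appears only in y6's list, so y6 = 5.
Among the 7 still-open variables, 7 fits only y7 (and all 7 values in {1, 2, 3, 4, 6, 7, 8} must be used), so y7 = 7.
The 6 still-open variables draw from only 6 values {1, 2, 3, 4, 6, 8}, so each is used; only y3 can be 8, hence y3 = 8.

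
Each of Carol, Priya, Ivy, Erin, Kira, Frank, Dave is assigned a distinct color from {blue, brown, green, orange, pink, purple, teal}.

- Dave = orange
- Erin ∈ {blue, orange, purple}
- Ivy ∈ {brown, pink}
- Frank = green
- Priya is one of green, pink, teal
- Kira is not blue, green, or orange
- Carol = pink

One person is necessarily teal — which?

Carol must be pink (only option left). Strike pink from Priya, Ivy, Kira.
Ivy must be brown (only option left). Strike brown from Kira.
Frank has just one choice, so Frank = green. So Priya can't be green.
So teal goes to Priya.

Priya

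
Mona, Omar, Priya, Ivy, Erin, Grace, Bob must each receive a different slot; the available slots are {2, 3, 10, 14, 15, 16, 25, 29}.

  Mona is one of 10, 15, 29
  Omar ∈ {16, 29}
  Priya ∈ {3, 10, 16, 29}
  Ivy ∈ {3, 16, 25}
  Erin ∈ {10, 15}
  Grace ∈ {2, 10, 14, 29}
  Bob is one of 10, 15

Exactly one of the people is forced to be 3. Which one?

Priya

Erin and Bob between them cover only {10, 15} — a naked pair. Remove those values from Mona, Priya, Grace.
Mona has just one choice, so Mona = 29. Eliminate 29 elsewhere: Omar, Priya, Grace.
Omar's domain is down to {16}, so Omar = 16. Remove 16 from Priya, Ivy.
So 3 goes to Priya.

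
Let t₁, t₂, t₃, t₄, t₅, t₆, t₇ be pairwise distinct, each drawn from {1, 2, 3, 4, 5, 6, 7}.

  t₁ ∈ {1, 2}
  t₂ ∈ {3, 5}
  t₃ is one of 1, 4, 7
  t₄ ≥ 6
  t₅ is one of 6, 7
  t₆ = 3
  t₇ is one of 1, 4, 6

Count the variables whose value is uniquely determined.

t₆ must be 3 (only option left). So t₂ can't be 3.
t₂ must be 5 (only option left).
The 5 still-open variables together cover exactly {1, 2, 4, 6, 7} — 5 values for 5 variables — and 2 appears only in t₁'s list, so t₁ = 2.
The 2 variables t₄ and t₅ are confined to {6, 7}, which locks those values in; drop them from t₃, t₇.
Determined: t₁=2, t₂=5, t₆=3. The other variables each still have more than one consistent value. That makes 3.

3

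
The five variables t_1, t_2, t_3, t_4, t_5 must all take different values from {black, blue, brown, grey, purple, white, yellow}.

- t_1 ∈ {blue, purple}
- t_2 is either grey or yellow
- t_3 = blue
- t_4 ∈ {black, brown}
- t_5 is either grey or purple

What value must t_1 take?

t_3's domain is down to {blue}, so t_3 = blue. Eliminate blue elsewhere: t_1.
So t_1 = purple.

purple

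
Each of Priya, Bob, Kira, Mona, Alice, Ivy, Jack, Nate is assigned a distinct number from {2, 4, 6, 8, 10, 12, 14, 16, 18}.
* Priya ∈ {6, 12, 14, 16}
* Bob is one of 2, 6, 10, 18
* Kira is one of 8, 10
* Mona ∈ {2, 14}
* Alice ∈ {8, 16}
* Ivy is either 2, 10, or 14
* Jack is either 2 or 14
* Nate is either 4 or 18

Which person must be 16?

Alice

Mona and Jack share exactly the 2 values {2, 14}; by pigeonhole those values go to them, so strike 2, 14 from Priya, Bob, Ivy.
Ivy's domain is down to {10}, so Ivy = 10. Strike 10 from Bob, Kira.
That leaves Kira = 8. Eliminate 8 elsewhere: Alice.
So 16 goes to Alice.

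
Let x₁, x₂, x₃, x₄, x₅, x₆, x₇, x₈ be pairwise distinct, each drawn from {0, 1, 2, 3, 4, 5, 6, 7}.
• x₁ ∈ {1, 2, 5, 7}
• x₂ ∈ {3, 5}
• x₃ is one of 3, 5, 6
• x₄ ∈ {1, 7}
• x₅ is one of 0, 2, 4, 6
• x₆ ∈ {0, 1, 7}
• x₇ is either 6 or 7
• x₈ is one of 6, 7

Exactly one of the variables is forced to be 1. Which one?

x₄

The 8 variables draw from only 8 values {0, 1, 2, 3, 4, 5, 6, 7}, so each is used; only x₅ can be 4, hence x₅ = 4.
Among the 7 still-open variables, 0 fits only x₆ (and all 7 values in {0, 1, 2, 3, 5, 6, 7} must be used), so x₆ = 0.
The 6 still-open variables together cover exactly {1, 2, 3, 5, 6, 7} — 6 values for 6 variables — and 2 appears only in x₁'s list, so x₁ = 2.
The 5 still-open variables draw from only 5 values {1, 3, 5, 6, 7}, so each is used; only x₄ can be 1, hence x₄ = 1.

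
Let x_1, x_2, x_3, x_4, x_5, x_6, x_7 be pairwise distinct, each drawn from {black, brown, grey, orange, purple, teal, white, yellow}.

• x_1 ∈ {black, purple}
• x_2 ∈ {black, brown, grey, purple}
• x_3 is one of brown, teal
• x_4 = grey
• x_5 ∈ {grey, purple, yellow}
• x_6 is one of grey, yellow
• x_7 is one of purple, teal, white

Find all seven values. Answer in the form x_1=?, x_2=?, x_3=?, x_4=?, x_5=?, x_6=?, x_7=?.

x_4 must be grey (only option left). Remove grey from x_2, x_5, x_6.
x_6 has just one choice, so x_6 = yellow. So x_5 can't be yellow.
That leaves x_5 = purple. Remove purple from x_1, x_2, x_7.
x_1 has just one choice, so x_1 = black. Remove black from x_2.
x_2 has just one choice, so x_2 = brown. Remove brown from x_3.
x_3 must be teal (only option left). Remove teal from x_7.
That leaves x_7 = white.

x_1=black, x_2=brown, x_3=teal, x_4=grey, x_5=purple, x_6=yellow, x_7=white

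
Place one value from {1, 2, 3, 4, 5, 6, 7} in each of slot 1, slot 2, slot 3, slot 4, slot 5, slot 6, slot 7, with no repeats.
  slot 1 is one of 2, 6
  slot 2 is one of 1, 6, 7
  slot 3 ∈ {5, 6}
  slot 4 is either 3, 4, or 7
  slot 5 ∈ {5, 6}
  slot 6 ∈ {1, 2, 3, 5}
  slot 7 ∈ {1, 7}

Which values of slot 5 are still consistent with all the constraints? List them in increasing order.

Among the 7 variables, 4 fits only slot 4 (and all 7 values in {1, 2, 3, 4, 5, 6, 7} must be used), so slot 4 = 4.
The 6 still-open variables together cover exactly {1, 2, 3, 5, 6, 7} — 6 values for 6 variables — and 3 appears only in slot 6's list, so slot 6 = 3.
The 5 still-open variables draw from only 5 values {1, 2, 5, 6, 7}, so each is used; only slot 1 can be 2, hence slot 1 = 2.
The 2 variables slot 3 and slot 5 are confined to {5, 6}, which locks those values in; drop them from slot 2.
No further eliminations apply; slot 5 can still be any of 5, 6.

5, 6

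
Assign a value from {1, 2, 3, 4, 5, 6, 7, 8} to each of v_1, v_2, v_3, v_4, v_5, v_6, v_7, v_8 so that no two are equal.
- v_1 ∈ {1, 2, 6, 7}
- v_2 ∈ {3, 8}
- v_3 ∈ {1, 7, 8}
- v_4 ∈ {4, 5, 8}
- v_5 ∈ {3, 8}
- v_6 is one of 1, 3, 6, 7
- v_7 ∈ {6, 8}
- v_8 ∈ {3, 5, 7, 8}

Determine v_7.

6

Among the 8 variables, 2 fits only v_1 (and all 8 values in {1, 2, 3, 4, 5, 6, 7, 8} must be used), so v_1 = 2.
The 7 still-open variables together cover exactly {1, 3, 4, 5, 6, 7, 8} — 7 values for 7 variables — and 4 appears only in v_4's list, so v_4 = 4.
The 6 still-open variables together cover exactly {1, 3, 5, 6, 7, 8} — 6 values for 6 variables — and 5 appears only in v_8's list, so v_8 = 5.
v_2 and v_5 share exactly the 2 values {3, 8}; by pigeonhole those values go to them, so strike 3, 8 from v_3, v_6, v_7.
So v_7 = 6.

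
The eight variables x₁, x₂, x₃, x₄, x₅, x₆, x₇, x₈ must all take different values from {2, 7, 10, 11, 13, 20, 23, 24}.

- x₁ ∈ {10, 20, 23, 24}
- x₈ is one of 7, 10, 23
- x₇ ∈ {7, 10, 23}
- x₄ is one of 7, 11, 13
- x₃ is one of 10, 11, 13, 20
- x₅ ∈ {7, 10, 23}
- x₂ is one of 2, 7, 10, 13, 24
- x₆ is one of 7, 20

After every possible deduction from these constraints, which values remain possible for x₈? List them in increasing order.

7, 10, 23

The 8 variables draw from only 8 values {2, 7, 10, 11, 13, 20, 23, 24}, so each is used; only x₂ can be 2, hence x₂ = 2.
The 7 still-open variables draw from only 7 values {7, 10, 11, 13, 20, 23, 24}, so each is used; only x₁ can be 24, hence x₁ = 24.
x₅, x₇, x₈ share exactly the 3 values {7, 10, 23}; by pigeonhole those values go to them, so strike 7, 10, 23 from x₃, x₄, x₆.
That leaves x₆ = 20. Eliminate 20 elsewhere: x₃.
No further eliminations apply; x₈ can still be any of 7, 10, 23.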